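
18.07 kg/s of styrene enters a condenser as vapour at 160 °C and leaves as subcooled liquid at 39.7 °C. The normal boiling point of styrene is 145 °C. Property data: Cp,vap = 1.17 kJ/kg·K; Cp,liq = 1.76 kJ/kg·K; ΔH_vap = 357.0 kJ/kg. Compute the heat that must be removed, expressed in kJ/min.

vapour 160→145 °C: -17.55 kJ/kg
condensation at 145 °C: -357 kJ/kg
liquid 145→39.7 °C: -185.33 kJ/kg
Δh = -17.55 + -357 + -185.33 = -559.88 kJ/kg
Q = ṁ·Δh = 18.07 kg/s × -559.88 kJ/kg = -10117 kJ/s
|Q| = 10117 kW = 607020 kJ/min

Q_c = 607000 kJ/min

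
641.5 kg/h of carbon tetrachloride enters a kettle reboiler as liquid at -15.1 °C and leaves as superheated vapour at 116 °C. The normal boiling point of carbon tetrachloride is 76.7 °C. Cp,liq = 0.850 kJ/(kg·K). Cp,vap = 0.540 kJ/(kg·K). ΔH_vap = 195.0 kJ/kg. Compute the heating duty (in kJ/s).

Q = 52.4 kJ/s

liquid -15.1→76.7 °C: 78.03 kJ/kg
vaporisation at 76.7 °C: 195 kJ/kg
vapour 76.7→116 °C: 21.222 kJ/kg
Δh = 78.03 + 195 + 21.222 = 294.25 kJ/kg
Q = ṁ·Δh = 641.5 kg/h × 294.25 kJ/kg = 188760 kJ/h
|Q| = 52.434 kW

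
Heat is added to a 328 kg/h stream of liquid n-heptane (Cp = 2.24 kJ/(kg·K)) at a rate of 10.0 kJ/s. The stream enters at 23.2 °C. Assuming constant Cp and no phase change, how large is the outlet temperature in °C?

T_out = 72.2 °C

Q = 10.0 kJ/s = 36000 kJ/h
ΔT = Q/(ṁ·Cp) = 36000/(328×2.24) = 48.998 K
T_out = 23.2 + 48.998 = 72.198 °C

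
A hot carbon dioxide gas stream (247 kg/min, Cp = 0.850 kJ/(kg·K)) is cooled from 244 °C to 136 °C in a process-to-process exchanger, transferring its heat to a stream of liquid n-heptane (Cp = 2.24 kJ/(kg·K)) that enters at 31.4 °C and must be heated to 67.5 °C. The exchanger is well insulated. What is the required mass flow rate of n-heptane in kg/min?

Heat released by hot stream: Q = 247 × 0.850 × (244 − 136) = 22675 kJ/min
Energy balance on cold side (adiabatic exchanger): Q = ṁ_c·Cp_c·(T_c,out − T_c,in)
ṁ_c = 22675 / [2.24 × (67.5 − 31.4)] = 280.4 kg/min

ṁ_c = 280 kg/min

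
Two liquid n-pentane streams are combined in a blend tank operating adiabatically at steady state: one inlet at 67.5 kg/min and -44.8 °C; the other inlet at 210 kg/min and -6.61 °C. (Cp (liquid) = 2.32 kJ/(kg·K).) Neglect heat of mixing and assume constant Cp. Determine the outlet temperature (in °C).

T_out = -15.9 °C

No heat crosses the boundary, so H_out = H_in.
T_out = Σ ṁᵢCp,ᵢTᵢ / Σ ṁᵢCp,ᵢ
      = -10236 / 643.8 = -15.899 °C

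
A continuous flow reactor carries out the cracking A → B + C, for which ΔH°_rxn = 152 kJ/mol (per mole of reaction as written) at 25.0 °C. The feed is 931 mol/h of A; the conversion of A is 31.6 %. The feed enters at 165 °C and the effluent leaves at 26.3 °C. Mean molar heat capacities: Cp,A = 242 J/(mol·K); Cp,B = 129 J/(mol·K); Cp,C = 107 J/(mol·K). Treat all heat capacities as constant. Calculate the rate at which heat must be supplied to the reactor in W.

Q_in = 3740 W

Extent of reaction ξ = 0.316 × 931 = 294.2 mol/h
Reaction term: ξ·ΔH°_rxn = 294.2 × 152 = 44718 kJ/h
Sensible, feed 165→25 °C: -31542 kJ/h
Outlet flows (mol/h): A 636.8, B 294.2, C 294.2
Sensible, products 25→26.3 °C: 290.6 kJ/h
Q = ΔH = 13466 kJ/h = 3.7406 kW
Heat supplied = 3740.6 W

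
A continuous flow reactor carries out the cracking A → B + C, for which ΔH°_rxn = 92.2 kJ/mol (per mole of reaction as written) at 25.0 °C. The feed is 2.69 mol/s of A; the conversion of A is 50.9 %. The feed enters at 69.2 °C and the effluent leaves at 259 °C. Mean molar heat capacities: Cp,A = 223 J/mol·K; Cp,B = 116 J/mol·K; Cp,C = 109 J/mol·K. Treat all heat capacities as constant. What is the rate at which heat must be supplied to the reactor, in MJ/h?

Extent of reaction ξ = 0.509 × 2.69 = 1.3692 mol/s
Reaction term: ξ·ΔH°_rxn = 1.3692 × 92.2 = 126.24 kJ/s
Sensible, feed 69.2→25 °C: -26.514 kJ/s
Outlet flows (mol/s): A 1.3208, B 1.3692, C 1.3692
Sensible, products 25→259 °C: 141.01 kJ/s
Q = ΔH = 240.74 kJ/s = 240.74 kW
Heat supplied = 866.65 MJ/h

Q_in = 867 MJ/h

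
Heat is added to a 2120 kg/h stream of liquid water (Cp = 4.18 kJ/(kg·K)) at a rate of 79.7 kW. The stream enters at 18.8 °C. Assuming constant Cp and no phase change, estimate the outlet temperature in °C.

T_out = 51.2 °C

Q = 79.7 kW = 286920 kJ/h
ΔT = Q/(ṁ·Cp) = 286920/(2120×4.18) = 32.378 K
T_out = 18.8 + 32.378 = 51.178 °C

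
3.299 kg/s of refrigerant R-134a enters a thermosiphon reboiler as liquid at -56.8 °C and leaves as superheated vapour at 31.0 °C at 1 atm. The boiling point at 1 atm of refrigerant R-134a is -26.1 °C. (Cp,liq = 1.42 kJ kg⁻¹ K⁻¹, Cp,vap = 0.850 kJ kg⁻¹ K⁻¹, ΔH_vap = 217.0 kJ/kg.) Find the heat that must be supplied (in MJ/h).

liquid -56.8→-26.1 °C: 43.594 kJ/kg
vaporisation at -26.1 °C: 217 kJ/kg
vapour -26.1→31.0 °C: 48.535 kJ/kg
Δh = 43.594 + 217 + 48.535 = 309.13 kJ/kg
Q = ṁ·Δh = 3.299 kg/s × 309.13 kJ/kg = 1019.8 kJ/s
|Q| = 1019.8 kW = 3671.3 MJ/h

Q = 3670 MJ/h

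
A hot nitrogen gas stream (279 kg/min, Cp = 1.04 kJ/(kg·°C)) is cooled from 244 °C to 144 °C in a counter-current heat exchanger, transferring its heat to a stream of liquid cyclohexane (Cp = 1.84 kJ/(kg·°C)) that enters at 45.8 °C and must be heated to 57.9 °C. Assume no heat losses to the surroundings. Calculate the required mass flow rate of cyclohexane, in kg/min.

ṁ_c = 1300 kg/min

Heat released by hot stream: Q = 279 × 1.04 × (244 − 144) = 29016 kJ/min
Energy balance on cold side (adiabatic exchanger): Q = ṁ_c·Cp_c·(T_c,out − T_c,in)
ṁ_c = 29016 / [1.84 × (57.9 − 45.8)] = 1303.3 kg/min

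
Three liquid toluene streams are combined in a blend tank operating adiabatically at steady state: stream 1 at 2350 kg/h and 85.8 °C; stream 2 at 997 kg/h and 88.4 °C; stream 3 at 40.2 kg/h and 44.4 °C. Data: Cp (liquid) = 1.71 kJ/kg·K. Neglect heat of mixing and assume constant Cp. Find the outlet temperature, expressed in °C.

T_out = 86.1 °C

Energy balance with Q = 0: Σ ṁᵢCp,ᵢ(T_out − Tᵢ) = 0
T_out = Σ ṁᵢCp,ᵢTᵢ / Σ ṁᵢCp,ᵢ
      = 498550 / 5792.1 = 86.074 °C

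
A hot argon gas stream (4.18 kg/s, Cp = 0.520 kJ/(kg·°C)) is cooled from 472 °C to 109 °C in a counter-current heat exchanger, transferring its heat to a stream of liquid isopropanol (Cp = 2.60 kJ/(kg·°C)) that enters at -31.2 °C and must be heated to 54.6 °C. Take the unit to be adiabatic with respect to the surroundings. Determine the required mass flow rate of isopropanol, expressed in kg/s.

Heat released by hot stream: Q = 4.18 × 0.520 × (472 − 109) = 789.02 kJ/s
Energy balance on cold side (adiabatic exchanger): Q = ṁ_c·Cp_c·(T_c,out − T_c,in)
ṁ_c = 789.02 / [2.60 × (54.6 − -31.2)] = 3.5369 kg/s

ṁ_c = 3.54 kg/s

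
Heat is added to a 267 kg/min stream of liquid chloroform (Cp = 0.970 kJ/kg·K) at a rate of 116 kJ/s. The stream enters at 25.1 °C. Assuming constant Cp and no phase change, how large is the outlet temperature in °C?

T_out = 52.0 °C

Q = 116 kJ/s = 6960 kJ/min
ΔT = Q/(ṁ·Cp) = 6960/(267×0.970) = 26.874 K
T_out = 25.1 + 26.874 = 51.974 °C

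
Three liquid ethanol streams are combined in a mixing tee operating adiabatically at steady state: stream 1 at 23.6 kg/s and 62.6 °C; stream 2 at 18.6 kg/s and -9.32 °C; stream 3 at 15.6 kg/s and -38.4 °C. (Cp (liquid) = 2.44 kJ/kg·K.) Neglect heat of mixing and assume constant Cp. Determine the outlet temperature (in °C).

T_out = 12.2 °C

Energy balance with Q = 0: Σ ṁᵢCp,ᵢ(T_out − Tᵢ) = 0
Σ ṁᵢCp,ᵢTᵢ = 23.6×2.44×62.6 + 18.6×2.44×-9.32 + 15.6×2.44×-38.4 = 1720.1
Σ ṁᵢCp,ᵢ = 23.6×2.44 + 18.6×2.44 + 15.6×2.44 = 141.03
T_out = 1720.1 / 141.03 = 12.197 °C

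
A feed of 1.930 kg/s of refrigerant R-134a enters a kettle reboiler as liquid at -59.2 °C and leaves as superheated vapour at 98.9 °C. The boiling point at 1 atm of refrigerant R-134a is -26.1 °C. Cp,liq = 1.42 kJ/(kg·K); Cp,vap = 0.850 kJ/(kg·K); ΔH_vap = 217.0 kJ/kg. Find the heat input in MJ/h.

liquid -59.2→-26.1 °C: 47.002 kJ/kg
vaporisation at -26.1 °C: 217 kJ/kg
vapour -26.1→98.9 °C: 106.25 kJ/kg
Δh = 47.002 + 217 + 106.25 = 370.25 kJ/kg
Q = ṁ·Δh = 1.930 kg/s × 370.25 kJ/kg = 714.59 kJ/s
|Q| = 714.59 kW = 2572.5 MJ/h

Q = 2570 MJ/h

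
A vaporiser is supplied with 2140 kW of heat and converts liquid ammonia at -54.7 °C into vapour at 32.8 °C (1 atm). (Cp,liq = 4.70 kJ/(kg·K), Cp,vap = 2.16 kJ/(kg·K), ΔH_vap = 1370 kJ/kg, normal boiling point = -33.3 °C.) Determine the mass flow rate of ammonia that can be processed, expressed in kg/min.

ṁ = 79.6 kg/min

Δh = 4.70×(-33.3−-54.7) + 1370 + 2.16×(32.8−-33.3) = 1613.4 kJ/kg
Q = 2140 kW = 2140 kJ/s = 128400 kJ/min
ṁ = Q/Δh = 128400 / 1613.4 = 79.586 kg/min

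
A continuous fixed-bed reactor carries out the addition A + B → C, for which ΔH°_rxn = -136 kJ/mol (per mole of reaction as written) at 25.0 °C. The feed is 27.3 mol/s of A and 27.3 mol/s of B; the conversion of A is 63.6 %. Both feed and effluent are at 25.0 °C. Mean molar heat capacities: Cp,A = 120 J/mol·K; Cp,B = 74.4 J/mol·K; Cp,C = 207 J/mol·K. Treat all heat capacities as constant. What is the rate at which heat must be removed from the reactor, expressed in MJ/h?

Extent of reaction ξ = 0.636 × 27.3 = 17.363 mol/s
Reaction term: ξ·ΔH°_rxn = 17.363 × -136 = -2361.3 kJ/s
Q = ΔH = -2361.3 kJ/s = -2361.3 kW
Heat removed = 8500.8 MJ/h

Q_out = 8500 MJ/h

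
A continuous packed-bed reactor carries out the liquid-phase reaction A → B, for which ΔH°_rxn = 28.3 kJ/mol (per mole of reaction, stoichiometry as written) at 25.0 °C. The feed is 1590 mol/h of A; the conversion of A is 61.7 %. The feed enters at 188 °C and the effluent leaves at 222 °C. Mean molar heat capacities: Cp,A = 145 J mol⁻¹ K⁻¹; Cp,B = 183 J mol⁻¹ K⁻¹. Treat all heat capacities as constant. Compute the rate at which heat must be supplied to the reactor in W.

Extent of reaction ξ = 0.617 × 1590 = 981.03 mol/h
Reaction term: ξ·ΔH°_rxn = 981.03 × 28.3 = 27763 kJ/h
Sensible, feed 188→25 °C: -37580 kJ/h
Outlet flows (mol/h): A 608.97, B 981.03
Sensible, products 25→222 °C: 52762 kJ/h
Q = ΔH = 42946 kJ/h = 11.929 kW
Heat supplied = 11929 W

Q_in = 11900 W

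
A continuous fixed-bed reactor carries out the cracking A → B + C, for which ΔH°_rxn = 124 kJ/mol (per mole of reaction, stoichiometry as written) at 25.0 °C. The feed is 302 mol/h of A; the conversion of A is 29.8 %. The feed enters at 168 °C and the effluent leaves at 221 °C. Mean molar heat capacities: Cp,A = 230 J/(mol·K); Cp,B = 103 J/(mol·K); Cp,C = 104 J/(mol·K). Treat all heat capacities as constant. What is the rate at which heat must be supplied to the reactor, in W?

Q_in = 4010 W

Extent of reaction ξ = 0.298 × 302 = 89.996 mol/h
Reaction term: ξ·ΔH°_rxn = 89.996 × 124 = 11160 kJ/h
Sensible, feed 168→25 °C: -9932.8 kJ/h
Outlet flows (mol/h): A 212, B 89.996, C 89.996
Sensible, products 25→221 °C: 13208 kJ/h
Q = ΔH = 14435 kJ/h = 4.0098 kW
Heat supplied = 4009.8 W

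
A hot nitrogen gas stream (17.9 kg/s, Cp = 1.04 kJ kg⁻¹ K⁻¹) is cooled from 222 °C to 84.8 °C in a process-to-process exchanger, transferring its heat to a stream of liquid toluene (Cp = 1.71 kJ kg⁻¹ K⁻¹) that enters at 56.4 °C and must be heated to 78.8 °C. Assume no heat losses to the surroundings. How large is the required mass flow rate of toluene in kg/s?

Heat released by hot stream: Q = 17.9 × 1.04 × (222 − 84.8) = 2554.1 kJ/s
Energy balance on cold side (adiabatic exchanger): Q = ṁ_c·Cp_c·(T_c,out − T_c,in)
ṁ_c = 2554.1 / [1.71 × (78.8 − 56.4)] = 66.68 kg/s

ṁ_c = 66.7 kg/s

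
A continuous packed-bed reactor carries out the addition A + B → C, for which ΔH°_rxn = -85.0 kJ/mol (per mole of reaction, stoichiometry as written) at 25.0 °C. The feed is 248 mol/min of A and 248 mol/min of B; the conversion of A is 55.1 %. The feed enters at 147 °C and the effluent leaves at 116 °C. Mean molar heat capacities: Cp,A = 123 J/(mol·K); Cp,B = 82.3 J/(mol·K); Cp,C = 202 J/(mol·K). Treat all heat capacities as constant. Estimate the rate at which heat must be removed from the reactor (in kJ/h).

Extent of reaction ξ = 0.551 × 248 = 136.65 mol/min
Reaction term: ξ·ΔH°_rxn = 136.65 × -85.0 = -11615 kJ/min
Sensible, feed 147→25 °C: -6211.6 kJ/min
Outlet flows (mol/min): A 111.35, B 111.35, C 136.65
Sensible, products 25→116 °C: 4592.2 kJ/min
Q = ΔH = -13234 kJ/min = -220.57 kW
Heat removed = 794070 kJ/h

Q_out = 794000 kJ/h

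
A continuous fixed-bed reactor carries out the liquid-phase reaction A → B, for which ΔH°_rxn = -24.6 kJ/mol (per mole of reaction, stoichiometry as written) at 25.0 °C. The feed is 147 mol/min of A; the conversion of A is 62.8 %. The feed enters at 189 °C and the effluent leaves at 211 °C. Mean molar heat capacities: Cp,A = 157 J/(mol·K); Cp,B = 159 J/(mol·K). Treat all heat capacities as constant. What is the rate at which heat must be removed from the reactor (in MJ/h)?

Q_out = 104 MJ/h

Extent of reaction ξ = 0.628 × 147 = 92.316 mol/min
Reaction term: ξ·ΔH°_rxn = 92.316 × -24.6 = -2271 kJ/min
Sensible, feed 189→25 °C: -3785 kJ/min
Outlet flows (mol/min): A 54.684, B 92.316
Sensible, products 25→211 °C: 4327 kJ/min
Q = ΔH = -1728.9 kJ/min = -28.815 kW
Heat removed = 103.73 MJ/h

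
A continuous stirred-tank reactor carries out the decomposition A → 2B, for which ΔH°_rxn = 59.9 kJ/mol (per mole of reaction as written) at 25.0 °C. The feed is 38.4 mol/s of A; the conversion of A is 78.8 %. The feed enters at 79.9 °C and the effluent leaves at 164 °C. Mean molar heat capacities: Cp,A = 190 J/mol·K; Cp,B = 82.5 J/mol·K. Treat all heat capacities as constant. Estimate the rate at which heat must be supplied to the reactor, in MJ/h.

Extent of reaction ξ = 0.788 × 38.4 = 30.259 mol/s
Reaction term: ξ·ΔH°_rxn = 30.259 × 59.9 = 1812.5 kJ/s
Sensible, feed 79.9→25 °C: -400.55 kJ/s
Outlet flows (mol/s): A 8.1408, B 60.518
Sensible, products 25→164 °C: 908.99 kJ/s
Q = ΔH = 2321 kJ/s = 2321 kW
Heat supplied = 8355.5 MJ/h

Q_in = 8360 MJ/h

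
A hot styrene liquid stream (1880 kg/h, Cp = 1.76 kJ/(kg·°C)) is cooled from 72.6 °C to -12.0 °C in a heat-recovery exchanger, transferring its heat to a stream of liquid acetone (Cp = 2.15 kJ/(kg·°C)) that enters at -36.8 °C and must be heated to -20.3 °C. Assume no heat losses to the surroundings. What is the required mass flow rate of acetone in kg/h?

Heat released by hot stream: Q = 1880 × 1.76 × (72.6 − -12.0) = 279920 kJ/h
Energy balance on cold side (adiabatic exchanger): Q = ṁ_c·Cp_c·(T_c,out − T_c,in)
ṁ_c = 279920 / [2.15 × (-20.3 − -36.8)] = 7890.8 kg/h

ṁ_c = 7890 kg/h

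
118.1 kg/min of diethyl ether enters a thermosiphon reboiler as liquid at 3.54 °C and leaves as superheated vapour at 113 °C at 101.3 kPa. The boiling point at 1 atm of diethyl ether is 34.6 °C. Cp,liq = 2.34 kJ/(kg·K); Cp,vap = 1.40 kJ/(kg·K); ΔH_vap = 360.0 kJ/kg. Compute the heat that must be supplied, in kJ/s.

Q = 1070 kJ/s

liquid 3.54→34.6 °C: 72.68 kJ/kg
vaporisation at 34.6 °C: 360 kJ/kg
vapour 34.6→113 °C: 109.76 kJ/kg
Δh = 72.68 + 360 + 109.76 = 542.44 kJ/kg
Q = ṁ·Δh = 118.1 kg/min × 542.44 kJ/kg = 64062 kJ/min
|Q| = 1067.7 kW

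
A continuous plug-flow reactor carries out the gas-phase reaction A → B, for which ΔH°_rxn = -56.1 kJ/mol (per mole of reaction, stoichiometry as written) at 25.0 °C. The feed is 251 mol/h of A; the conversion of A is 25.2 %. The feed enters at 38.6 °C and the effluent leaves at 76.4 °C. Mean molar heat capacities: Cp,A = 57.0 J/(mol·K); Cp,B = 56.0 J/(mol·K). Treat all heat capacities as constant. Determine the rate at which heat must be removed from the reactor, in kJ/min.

Q_out = 50.2 kJ/min

Extent of reaction ξ = 0.252 × 251 = 63.252 mol/h
Reaction term: ξ·ΔH°_rxn = 63.252 × -56.1 = -3548.4 kJ/h
Sensible, feed 38.6→25 °C: -194.58 kJ/h
Outlet flows (mol/h): A 187.75, B 63.252
Sensible, products 25→76.4 °C: 732.13 kJ/h
Q = ΔH = -3010.9 kJ/h = -0.83636 kW
Heat removed = 50.181 kJ/min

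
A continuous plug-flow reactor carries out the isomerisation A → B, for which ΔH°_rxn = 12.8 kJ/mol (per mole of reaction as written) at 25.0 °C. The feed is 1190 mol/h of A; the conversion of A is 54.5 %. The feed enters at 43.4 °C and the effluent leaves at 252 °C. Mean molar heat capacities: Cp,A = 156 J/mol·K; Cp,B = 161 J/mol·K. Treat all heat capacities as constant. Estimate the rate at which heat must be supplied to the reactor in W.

Extent of reaction ξ = 0.545 × 1190 = 648.55 mol/h
Reaction term: ξ·ΔH°_rxn = 648.55 × 12.8 = 8301.4 kJ/h
Sensible, feed 43.4→25 °C: -3415.8 kJ/h
Outlet flows (mol/h): A 541.45, B 648.55
Sensible, products 25→252 °C: 42876 kJ/h
Q = ΔH = 47762 kJ/h = 13.267 kW
Heat supplied = 13267 W

Q_in = 13300 W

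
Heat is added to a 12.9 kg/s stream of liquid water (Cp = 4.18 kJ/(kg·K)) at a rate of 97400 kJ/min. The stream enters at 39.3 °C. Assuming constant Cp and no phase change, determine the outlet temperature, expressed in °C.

Q = 97400 kJ/min = 1623.3 kJ/s
ΔT = Q/(ṁ·Cp) = 1623.3/(12.9×4.18) = 30.105 K
T_out = 39.3 + 30.105 = 69.405 °C

T_out = 69.4 °C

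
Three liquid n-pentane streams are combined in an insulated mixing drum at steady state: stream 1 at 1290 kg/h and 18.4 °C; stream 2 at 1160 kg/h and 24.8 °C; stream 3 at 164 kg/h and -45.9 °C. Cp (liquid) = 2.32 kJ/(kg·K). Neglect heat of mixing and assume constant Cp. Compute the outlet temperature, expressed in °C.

T_out = 17.2 °C

No heat crosses the boundary, so H_out = H_in.
T_out = Σ ṁᵢCp,ᵢTᵢ / Σ ṁᵢCp,ᵢ
      = 104350 / 6064.5 = 17.206 °C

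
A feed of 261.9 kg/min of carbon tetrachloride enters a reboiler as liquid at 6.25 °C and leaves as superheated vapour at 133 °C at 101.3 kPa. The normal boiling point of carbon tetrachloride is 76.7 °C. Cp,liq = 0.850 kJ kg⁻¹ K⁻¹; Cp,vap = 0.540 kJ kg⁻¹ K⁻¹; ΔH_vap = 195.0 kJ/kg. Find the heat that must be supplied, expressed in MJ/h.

liquid 6.25→76.7 °C: 59.883 kJ/kg
vaporisation at 76.7 °C: 195 kJ/kg
vapour 76.7→133 °C: 30.402 kJ/kg
Δh = 59.883 + 195 + 30.402 = 285.28 kJ/kg
Q = ṁ·Δh = 261.9 kg/min × 285.28 kJ/kg = 74716 kJ/min
|Q| = 1245.3 kW = 4483 MJ/h

Q = 4480 MJ/h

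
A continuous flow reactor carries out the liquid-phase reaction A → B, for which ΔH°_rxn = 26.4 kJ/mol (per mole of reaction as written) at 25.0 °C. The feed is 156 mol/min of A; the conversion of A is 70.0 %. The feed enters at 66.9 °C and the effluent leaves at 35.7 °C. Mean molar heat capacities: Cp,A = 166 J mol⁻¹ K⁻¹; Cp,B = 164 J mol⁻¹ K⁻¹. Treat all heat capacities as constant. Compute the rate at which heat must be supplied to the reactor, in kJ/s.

Q_in = 34.5 kJ/s

Extent of reaction ξ = 0.700 × 156 = 109.2 mol/min
Reaction term: ξ·ΔH°_rxn = 109.2 × 26.4 = 2882.9 kJ/min
Sensible, feed 66.9→25 °C: -1085 kJ/min
Outlet flows (mol/min): A 46.8, B 109.2
Sensible, products 25→35.7 °C: 274.75 kJ/min
Q = ΔH = 2072.6 kJ/min = 34.543 kW
Heat supplied = 34.543 kJ/s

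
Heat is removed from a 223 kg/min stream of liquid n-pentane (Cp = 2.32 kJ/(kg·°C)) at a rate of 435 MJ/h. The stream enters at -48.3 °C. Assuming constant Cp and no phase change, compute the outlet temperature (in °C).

Q = 435 MJ/h = 7250 kJ/min
ΔT = Q/(ṁ·Cp) = 7250/(223×2.32) = 14.013 K
T_out = -48.3 − 14.013 = -62.313 °C

T_out = -62.3 °C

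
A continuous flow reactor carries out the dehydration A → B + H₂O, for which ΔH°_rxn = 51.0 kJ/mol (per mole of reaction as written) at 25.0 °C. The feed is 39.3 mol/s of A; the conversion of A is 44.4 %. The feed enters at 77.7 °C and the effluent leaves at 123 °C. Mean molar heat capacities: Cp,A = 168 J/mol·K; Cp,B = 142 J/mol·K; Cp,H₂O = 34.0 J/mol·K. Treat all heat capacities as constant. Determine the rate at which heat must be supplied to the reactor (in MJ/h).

Extent of reaction ξ = 0.444 × 39.3 = 17.449 mol/s
Reaction term: ξ·ΔH°_rxn = 17.449 × 51.0 = 889.91 kJ/s
Sensible, feed 77.7→25 °C: -347.95 kJ/s
Outlet flows (mol/s): A 21.851, B 17.449, H₂O 17.449
Sensible, products 25→123 °C: 660.72 kJ/s
Q = ΔH = 1202.7 kJ/s = 1202.7 kW
Heat supplied = 4329.6 MJ/h

Q_in = 4330 MJ/h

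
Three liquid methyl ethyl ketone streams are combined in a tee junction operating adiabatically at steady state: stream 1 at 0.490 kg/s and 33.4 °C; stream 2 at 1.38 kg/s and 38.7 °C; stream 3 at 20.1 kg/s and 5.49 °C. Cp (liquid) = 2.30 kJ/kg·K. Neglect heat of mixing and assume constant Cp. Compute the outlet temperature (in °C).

T_out = 8.20 °C

No heat crosses the boundary, so H_out = H_in.
T_out = Σ ṁᵢCp,ᵢTᵢ / Σ ṁᵢCp,ᵢ
      = 414.28 / 50.531 = 8.1985 °C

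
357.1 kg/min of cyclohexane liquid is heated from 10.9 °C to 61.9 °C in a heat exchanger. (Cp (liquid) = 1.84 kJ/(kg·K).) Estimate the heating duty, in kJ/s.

Q = ṁ·Cp·ΔT = 357.1 × 1.84 × (61.9 − 10.9) = 33510 kJ/min
Converting: 33510 / 60 s = 558.5 kW

Q = 559 kJ/s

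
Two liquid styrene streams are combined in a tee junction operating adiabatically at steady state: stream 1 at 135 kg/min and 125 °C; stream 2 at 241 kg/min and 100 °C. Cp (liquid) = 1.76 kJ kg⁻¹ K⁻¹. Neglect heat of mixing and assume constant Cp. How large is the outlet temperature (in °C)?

Energy balance with Q = 0: Σ ṁᵢCp,ᵢ(T_out − Tᵢ) = 0
T_out = Σ ṁᵢCp,ᵢTᵢ / Σ ṁᵢCp,ᵢ
      = 72116 / 661.76 = 108.98 °C

T_out = 109 °C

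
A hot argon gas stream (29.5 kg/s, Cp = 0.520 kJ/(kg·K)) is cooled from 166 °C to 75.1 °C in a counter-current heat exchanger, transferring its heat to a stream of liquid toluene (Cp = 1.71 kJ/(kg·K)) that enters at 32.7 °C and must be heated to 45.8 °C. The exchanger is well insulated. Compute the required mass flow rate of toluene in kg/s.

ṁ_c = 62.2 kg/s

Heat released by hot stream: Q = 29.5 × 0.520 × (166 − 75.1) = 1394.4 kJ/s
Energy balance on cold side (adiabatic exchanger): Q = ṁ_c·Cp_c·(T_c,out − T_c,in)
ṁ_c = 1394.4 / [1.71 × (45.8 − 32.7)] = 62.247 kg/s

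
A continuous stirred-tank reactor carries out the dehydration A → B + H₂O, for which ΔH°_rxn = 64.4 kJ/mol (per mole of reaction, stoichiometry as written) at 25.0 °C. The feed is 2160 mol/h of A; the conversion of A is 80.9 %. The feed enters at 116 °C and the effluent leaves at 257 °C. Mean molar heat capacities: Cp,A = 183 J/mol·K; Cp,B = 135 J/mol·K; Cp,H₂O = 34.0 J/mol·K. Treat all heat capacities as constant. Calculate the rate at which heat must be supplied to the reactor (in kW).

Q_in = 45.2 kW

Extent of reaction ξ = 0.809 × 2160 = 1747.4 mol/h
Reaction term: ξ·ΔH°_rxn = 1747.4 × 64.4 = 112540 kJ/h
Sensible, feed 116→25 °C: -35970 kJ/h
Outlet flows (mol/h): A 412.56, B 1747.4, H₂O 1747.4
Sensible, products 25→257 °C: 86029 kJ/h
Q = ΔH = 162590 kJ/h = 45.165 kW
Heat supplied = 45.165 kW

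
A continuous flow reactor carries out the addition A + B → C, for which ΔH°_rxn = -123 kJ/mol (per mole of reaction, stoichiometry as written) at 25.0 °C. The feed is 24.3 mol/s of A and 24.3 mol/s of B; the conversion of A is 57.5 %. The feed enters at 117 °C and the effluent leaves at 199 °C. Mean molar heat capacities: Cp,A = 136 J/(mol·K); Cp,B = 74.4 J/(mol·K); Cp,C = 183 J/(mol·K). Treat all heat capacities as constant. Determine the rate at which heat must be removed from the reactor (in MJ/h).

Extent of reaction ξ = 0.575 × 24.3 = 13.973 mol/s
Reaction term: ξ·ΔH°_rxn = 13.973 × -123 = -1718.6 kJ/s
Sensible, feed 117→25 °C: -470.37 kJ/s
Outlet flows (mol/s): A 10.328, B 10.328, C 13.973
Sensible, products 25→199 °C: 823 kJ/s
Q = ΔH = -1366 kJ/s = -1366 kW
Heat removed = 4917.6 MJ/h

Q_out = 4920 MJ/h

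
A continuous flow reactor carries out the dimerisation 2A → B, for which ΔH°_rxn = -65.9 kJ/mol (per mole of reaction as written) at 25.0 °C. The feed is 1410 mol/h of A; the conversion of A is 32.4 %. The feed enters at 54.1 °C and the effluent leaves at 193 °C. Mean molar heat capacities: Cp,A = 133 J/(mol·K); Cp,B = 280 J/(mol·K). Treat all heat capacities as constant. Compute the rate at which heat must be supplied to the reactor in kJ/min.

Q_in = 192 kJ/min

Extent of reaction ξ = 0.324 × 1410 / 2 = 228.42 mol/h
Reaction term: ξ·ΔH°_rxn = 228.42 × -65.9 = -15053 kJ/h
Sensible, feed 54.1→25 °C: -5457.1 kJ/h
Outlet flows (mol/h): A 953.16, B 228.42
Sensible, products 25→193 °C: 32042 kJ/h
Q = ΔH = 11532 kJ/h = 3.2034 kW
Heat supplied = 192.2 kJ/min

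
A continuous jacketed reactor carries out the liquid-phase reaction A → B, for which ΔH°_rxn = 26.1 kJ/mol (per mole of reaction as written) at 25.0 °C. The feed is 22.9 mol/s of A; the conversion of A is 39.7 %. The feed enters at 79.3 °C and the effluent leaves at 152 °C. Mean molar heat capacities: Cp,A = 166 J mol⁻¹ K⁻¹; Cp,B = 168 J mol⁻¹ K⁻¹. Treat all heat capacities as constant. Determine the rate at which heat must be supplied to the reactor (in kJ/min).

Extent of reaction ξ = 0.397 × 22.9 = 9.0913 mol/s
Reaction term: ξ·ΔH°_rxn = 9.0913 × 26.1 = 237.28 kJ/s
Sensible, feed 79.3→25 °C: -206.42 kJ/s
Outlet flows (mol/s): A 13.809, B 9.0913
Sensible, products 25→152 °C: 485.09 kJ/s
Q = ΔH = 515.95 kJ/s = 515.95 kW
Heat supplied = 30957 kJ/min

Q_in = 31000 kJ/min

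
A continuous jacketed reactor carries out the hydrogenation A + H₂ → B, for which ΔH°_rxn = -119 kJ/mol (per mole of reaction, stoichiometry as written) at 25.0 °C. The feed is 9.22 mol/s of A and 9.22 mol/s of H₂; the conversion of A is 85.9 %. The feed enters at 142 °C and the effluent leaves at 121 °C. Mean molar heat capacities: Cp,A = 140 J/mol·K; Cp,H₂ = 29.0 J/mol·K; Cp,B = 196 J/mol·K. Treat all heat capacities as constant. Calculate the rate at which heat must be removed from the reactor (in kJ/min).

Q_out = 57300 kJ/min

Extent of reaction ξ = 0.859 × 9.22 = 7.92 mol/s
Reaction term: ξ·ΔH°_rxn = 7.92 × -119 = -942.48 kJ/s
Sensible, feed 142→25 °C: -182.31 kJ/s
Outlet flows (mol/s): A 1.3, H₂ 1.3, B 7.92
Sensible, products 25→121 °C: 170.11 kJ/s
Q = ΔH = -954.67 kJ/s = -954.67 kW
Heat removed = 57280 kJ/min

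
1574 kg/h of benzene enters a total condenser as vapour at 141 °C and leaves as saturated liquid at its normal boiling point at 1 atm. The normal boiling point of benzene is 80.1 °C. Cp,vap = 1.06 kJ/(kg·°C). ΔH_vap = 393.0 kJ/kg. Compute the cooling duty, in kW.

vapour 141→80.1 °C: -64.554 kJ/kg
condensation at 80.1 °C: -393 kJ/kg
Δh = -64.554 + -393 = -457.55 kJ/kg
Q = ṁ·Δh = 1574 kg/h × -457.55 kJ/kg = -720190 kJ/h
|Q| = 200.05 kW

Q_c = 200 kW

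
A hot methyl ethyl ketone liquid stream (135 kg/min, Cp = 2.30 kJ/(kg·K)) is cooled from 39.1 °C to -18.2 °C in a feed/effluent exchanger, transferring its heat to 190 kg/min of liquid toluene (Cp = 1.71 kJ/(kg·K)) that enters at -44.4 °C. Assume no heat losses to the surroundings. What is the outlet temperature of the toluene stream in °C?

Heat released by hot stream: Q = 135 × 2.30 × (39.1 − -18.2) = 17792 kJ/min
Energy balance on cold side (adiabatic exchanger): Q = ṁ_c·Cp_c·(T_c,out − T_c,in)
T_c,out = -44.4 + 17792/(190 × 1.71) = 10.36 °C

T_c,out = 10.4 °C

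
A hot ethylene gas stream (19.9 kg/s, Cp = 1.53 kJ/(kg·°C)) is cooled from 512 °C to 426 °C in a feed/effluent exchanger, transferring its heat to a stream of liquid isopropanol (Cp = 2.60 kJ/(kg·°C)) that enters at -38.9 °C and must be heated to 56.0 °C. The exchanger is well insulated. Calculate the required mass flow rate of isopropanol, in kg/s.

Heat released by hot stream: Q = 19.9 × 1.53 × (512 − 426) = 2618.4 kJ/s
Energy balance on cold side (adiabatic exchanger): Q = ṁ_c·Cp_c·(T_c,out − T_c,in)
ṁ_c = 2618.4 / [2.60 × (56.0 − -38.9)] = 10.612 kg/s

ṁ_c = 10.6 kg/s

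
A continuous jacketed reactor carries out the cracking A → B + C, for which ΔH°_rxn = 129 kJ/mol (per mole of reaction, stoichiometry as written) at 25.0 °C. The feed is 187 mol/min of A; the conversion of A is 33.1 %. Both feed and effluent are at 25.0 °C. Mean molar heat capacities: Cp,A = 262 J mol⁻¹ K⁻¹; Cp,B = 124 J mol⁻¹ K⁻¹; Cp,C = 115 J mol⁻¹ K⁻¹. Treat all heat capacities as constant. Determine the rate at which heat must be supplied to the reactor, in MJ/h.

Q_in = 479 MJ/h

Extent of reaction ξ = 0.331 × 187 = 61.897 mol/min
Reaction term: ξ·ΔH°_rxn = 61.897 × 129 = 7984.7 kJ/min
Q = ΔH = 7984.7 kJ/min = 133.08 kW
Heat supplied = 479.08 MJ/h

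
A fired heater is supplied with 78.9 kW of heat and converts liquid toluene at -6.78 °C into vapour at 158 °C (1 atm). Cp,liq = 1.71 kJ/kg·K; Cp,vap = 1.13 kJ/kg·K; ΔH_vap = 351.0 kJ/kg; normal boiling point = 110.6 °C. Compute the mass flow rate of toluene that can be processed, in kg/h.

Δh = 1.71×(110.6−-6.78) + 351.0 + 1.13×(158−110.6) = 605.28 kJ/kg
Q = 78.9 kW = 78.9 kJ/s = 284040 kJ/h
ṁ = Q/Δh = 284040 / 605.28 = 469.27 kg/h

ṁ = 469 kg/h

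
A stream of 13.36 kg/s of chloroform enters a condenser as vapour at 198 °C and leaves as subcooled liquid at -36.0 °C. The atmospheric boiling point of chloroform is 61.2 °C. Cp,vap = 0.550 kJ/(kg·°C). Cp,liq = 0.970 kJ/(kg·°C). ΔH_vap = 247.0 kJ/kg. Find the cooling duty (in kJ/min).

vapour 198→61.2 °C: -75.24 kJ/kg
condensation at 61.2 °C: -247 kJ/kg
liquid 61.2→-36.0 °C: -94.284 kJ/kg
Δh = -75.24 + -247 + -94.284 = -416.52 kJ/kg
Q = ṁ·Δh = 13.36 kg/s × -416.52 kJ/kg = -5564.8 kJ/s
|Q| = 5564.8 kW = 333890 kJ/min

Q_c = 334000 kJ/min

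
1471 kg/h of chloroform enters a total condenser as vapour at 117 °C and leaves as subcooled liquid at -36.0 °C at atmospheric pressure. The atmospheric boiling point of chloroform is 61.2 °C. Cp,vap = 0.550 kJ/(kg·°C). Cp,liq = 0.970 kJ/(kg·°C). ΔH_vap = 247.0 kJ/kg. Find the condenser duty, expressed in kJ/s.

Q_c = 152 kJ/s

vapour 117→61.2 °C: -30.69 kJ/kg
condensation at 61.2 °C: -247 kJ/kg
liquid 61.2→-36.0 °C: -94.284 kJ/kg
Δh = -30.69 + -247 + -94.284 = -371.97 kJ/kg
Q = ṁ·Δh = 1471 kg/h × -371.97 kJ/kg = -547170 kJ/h
|Q| = 151.99 kW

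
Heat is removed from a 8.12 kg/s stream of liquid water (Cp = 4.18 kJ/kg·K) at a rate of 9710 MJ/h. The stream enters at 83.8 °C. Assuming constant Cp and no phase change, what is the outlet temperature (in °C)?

T_out = 4.33 °C

Q = 9710 MJ/h = 2697.2 kJ/s
ΔT = Q/(ṁ·Cp) = 2697.2/(8.12×4.18) = 79.467 K
T_out = 83.8 − 79.467 = 4.3334 °C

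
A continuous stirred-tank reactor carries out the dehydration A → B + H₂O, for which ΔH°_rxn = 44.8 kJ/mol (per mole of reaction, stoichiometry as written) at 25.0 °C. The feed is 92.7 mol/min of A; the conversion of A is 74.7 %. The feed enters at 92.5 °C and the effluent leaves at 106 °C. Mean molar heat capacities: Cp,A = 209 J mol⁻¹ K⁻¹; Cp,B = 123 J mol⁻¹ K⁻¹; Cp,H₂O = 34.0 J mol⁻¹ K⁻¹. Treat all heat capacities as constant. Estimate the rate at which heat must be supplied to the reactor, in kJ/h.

Q_in = 184000 kJ/h

Extent of reaction ξ = 0.747 × 92.7 = 69.247 mol/min
Reaction term: ξ·ΔH°_rxn = 69.247 × 44.8 = 3102.3 kJ/min
Sensible, feed 92.5→25 °C: -1307.8 kJ/min
Outlet flows (mol/min): A 23.453, B 69.247, H₂O 69.247
Sensible, products 25→106 °C: 1277.7 kJ/min
Q = ΔH = 3072.1 kJ/min = 51.202 kW
Heat supplied = 184330 kJ/h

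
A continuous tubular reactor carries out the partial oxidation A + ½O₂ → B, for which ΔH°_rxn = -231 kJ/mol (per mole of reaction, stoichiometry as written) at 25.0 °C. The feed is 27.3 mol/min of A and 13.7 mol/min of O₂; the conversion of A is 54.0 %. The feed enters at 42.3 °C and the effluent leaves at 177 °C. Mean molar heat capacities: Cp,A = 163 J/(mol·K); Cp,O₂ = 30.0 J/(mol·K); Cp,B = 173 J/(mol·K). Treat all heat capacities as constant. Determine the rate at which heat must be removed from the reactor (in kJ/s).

Extent of reaction ξ = 0.540 × 27.3 = 14.742 mol/min
Reaction term: ξ·ΔH°_rxn = 14.742 × -231 = -3405.4 kJ/min
Sensible, feed 42.3→25 °C: -84.094 kJ/min
Outlet flows (mol/min): A 12.558, O₂ 6.329, B 14.742
Sensible, products 25→177 °C: 727.65 kJ/min
Q = ΔH = -2761.8 kJ/min = -46.031 kW
Heat removed = 46.031 kJ/s

Q_out = 46.0 kJ/s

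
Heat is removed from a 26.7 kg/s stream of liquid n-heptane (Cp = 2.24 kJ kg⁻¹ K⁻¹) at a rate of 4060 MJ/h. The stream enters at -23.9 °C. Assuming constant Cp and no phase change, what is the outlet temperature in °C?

T_out = -42.8 °C

Q = 4060 MJ/h = 1127.8 kJ/s
ΔT = Q/(ṁ·Cp) = 1127.8/(26.7×2.24) = 18.857 K
T_out = -23.9 − 18.857 = -42.757 °C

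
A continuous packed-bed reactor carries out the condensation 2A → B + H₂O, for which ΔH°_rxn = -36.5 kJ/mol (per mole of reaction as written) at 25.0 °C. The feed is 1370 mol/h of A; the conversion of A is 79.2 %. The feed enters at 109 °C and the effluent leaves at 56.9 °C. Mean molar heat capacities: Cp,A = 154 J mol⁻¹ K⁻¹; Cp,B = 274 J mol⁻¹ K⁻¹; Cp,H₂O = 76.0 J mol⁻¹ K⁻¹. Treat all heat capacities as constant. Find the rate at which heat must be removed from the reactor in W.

Extent of reaction ξ = 0.792 × 1370 / 2 = 542.52 mol/h
Reaction term: ξ·ΔH°_rxn = 542.52 × -36.5 = -19802 kJ/h
Sensible, feed 109→25 °C: -17722 kJ/h
Outlet flows (mol/h): A 284.96, B 542.52, H₂O 542.52
Sensible, products 25→56.9 °C: 7457.1 kJ/h
Q = ΔH = -30067 kJ/h = -8.352 kW
Heat removed = 8352 W

Q_out = 8350 W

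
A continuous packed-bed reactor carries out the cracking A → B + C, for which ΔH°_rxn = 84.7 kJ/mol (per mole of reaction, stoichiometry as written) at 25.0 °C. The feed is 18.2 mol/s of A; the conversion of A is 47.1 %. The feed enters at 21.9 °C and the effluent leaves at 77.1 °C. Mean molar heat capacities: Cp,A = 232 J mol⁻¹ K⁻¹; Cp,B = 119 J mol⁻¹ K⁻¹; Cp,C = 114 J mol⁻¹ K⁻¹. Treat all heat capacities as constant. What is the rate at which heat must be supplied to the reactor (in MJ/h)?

Extent of reaction ξ = 0.471 × 18.2 = 8.5722 mol/s
Reaction term: ξ·ΔH°_rxn = 8.5722 × 84.7 = 726.07 kJ/s
Sensible, feed 21.9→25 °C: 13.089 kJ/s
Outlet flows (mol/s): A 9.6278, B 8.5722, C 8.5722
Sensible, products 25→77.1 °C: 220.43 kJ/s
Q = ΔH = 959.59 kJ/s = 959.59 kW
Heat supplied = 3454.5 MJ/h

Q_in = 3450 MJ/h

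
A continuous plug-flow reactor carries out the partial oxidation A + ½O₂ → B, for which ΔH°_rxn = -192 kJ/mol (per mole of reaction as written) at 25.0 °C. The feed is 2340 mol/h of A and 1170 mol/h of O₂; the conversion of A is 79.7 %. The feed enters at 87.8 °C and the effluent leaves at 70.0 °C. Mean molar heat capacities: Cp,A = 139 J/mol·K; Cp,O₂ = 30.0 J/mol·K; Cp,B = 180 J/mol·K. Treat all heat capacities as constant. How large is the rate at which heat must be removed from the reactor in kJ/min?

Q_out = 6040 kJ/min

Extent of reaction ξ = 0.797 × 2340 = 1865 mol/h
Reaction term: ξ·ΔH°_rxn = 1865 × -192 = -358080 kJ/h
Sensible, feed 87.8→25 °C: -22631 kJ/h
Outlet flows (mol/h): A 475.02, O₂ 237.51, B 1865
Sensible, products 25→70.0 °C: 18398 kJ/h
Q = ΔH = -362310 kJ/h = -100.64 kW
Heat removed = 6038.5 kJ/min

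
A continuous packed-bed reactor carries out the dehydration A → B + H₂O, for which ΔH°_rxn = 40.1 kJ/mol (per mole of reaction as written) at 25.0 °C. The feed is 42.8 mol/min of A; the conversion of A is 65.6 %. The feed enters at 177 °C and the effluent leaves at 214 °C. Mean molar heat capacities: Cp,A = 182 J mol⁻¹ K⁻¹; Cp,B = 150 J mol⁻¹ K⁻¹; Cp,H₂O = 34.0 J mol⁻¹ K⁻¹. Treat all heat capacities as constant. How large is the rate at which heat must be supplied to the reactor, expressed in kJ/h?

Extent of reaction ξ = 0.656 × 42.8 = 28.077 mol/min
Reaction term: ξ·ΔH°_rxn = 28.077 × 40.1 = 1125.9 kJ/min
Sensible, feed 177→25 °C: -1184 kJ/min
Outlet flows (mol/min): A 14.723, B 28.077, H₂O 28.077
Sensible, products 25→214 °C: 1482.8 kJ/min
Q = ΔH = 1424.7 kJ/min = 23.745 kW
Heat supplied = 85482 kJ/h

Q_in = 85500 kJ/h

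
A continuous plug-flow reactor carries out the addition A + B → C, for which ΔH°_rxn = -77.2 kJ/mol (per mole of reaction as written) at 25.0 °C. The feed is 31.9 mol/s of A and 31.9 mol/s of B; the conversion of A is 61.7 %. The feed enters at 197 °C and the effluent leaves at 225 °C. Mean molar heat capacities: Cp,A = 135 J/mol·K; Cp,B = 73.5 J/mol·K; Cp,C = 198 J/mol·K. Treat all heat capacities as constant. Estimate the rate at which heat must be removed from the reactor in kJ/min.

Extent of reaction ξ = 0.617 × 31.9 = 19.682 mol/s
Reaction term: ξ·ΔH°_rxn = 19.682 × -77.2 = -1519.5 kJ/s
Sensible, feed 197→25 °C: -1144 kJ/s
Outlet flows (mol/s): A 12.218, B 12.218, C 19.682
Sensible, products 25→225 °C: 1288.9 kJ/s
Q = ΔH = -1374.6 kJ/s = -1374.6 kW
Heat removed = 82474 kJ/min

Q_out = 82500 kJ/min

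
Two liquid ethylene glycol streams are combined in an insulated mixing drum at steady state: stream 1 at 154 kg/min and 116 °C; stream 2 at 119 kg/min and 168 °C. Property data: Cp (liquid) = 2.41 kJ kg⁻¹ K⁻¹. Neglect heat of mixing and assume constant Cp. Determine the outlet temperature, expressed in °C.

T_out = 139 °C

Adiabatic, steady state ⇒ Σ ṁᵢCp,ᵢ(T_out − Tᵢ) = 0
Σ ṁᵢCp,ᵢTᵢ = 154×2.41×116 + 119×2.41×168 = 91233
Σ ṁᵢCp,ᵢ = 154×2.41 + 119×2.41 = 657.93
T_out = 91233 / 657.93 = 138.67 °C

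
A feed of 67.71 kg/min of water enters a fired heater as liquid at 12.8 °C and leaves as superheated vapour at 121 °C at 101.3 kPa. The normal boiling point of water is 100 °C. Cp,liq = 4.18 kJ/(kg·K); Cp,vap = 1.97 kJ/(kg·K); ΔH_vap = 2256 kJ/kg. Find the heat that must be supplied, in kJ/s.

liquid 12.8→100 °C: 364.5 kJ/kg
vaporisation at 100 °C: 2256 kJ/kg
vapour 100→121 °C: 41.37 kJ/kg
Δh = 364.5 + 2256 + 41.37 = 2661.9 kJ/kg
Q = ṁ·Δh = 67.71 kg/min × 2661.9 kJ/kg = 180230 kJ/min
|Q| = 3003.9 kW

Q = 3000 kJ/s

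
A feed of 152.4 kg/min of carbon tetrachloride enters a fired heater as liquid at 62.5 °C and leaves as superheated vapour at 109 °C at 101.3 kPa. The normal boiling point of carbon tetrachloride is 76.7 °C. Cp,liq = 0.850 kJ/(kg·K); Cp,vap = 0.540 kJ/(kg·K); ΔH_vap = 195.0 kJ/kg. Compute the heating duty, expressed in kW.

Q = 570 kW

liquid 62.5→76.7 °C: 12.07 kJ/kg
vaporisation at 76.7 °C: 195 kJ/kg
vapour 76.7→109 °C: 17.442 kJ/kg
Δh = 12.07 + 195 + 17.442 = 224.51 kJ/kg
Q = ṁ·Δh = 152.4 kg/min × 224.51 kJ/kg = 34216 kJ/min
|Q| = 570.26 kW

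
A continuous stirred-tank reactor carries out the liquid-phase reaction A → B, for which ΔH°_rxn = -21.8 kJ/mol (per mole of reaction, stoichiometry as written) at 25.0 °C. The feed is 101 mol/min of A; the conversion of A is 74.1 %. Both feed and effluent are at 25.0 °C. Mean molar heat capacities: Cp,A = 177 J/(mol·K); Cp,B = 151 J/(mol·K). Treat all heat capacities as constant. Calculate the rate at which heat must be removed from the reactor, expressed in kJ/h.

Extent of reaction ξ = 0.741 × 101 = 74.841 mol/min
Reaction term: ξ·ΔH°_rxn = 74.841 × -21.8 = -1631.5 kJ/min
Q = ΔH = -1631.5 kJ/min = -27.192 kW
Heat removed = 97892 kJ/h

Q_out = 97900 kJ/h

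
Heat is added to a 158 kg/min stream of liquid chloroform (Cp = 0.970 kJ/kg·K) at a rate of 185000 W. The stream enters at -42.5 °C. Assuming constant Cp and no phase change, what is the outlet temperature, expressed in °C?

Q = 185000 W = 11100 kJ/min
ΔT = Q/(ṁ·Cp) = 11100/(158×0.970) = 72.426 K
T_out = -42.5 + 72.426 = 29.926 °C

T_out = 29.9 °C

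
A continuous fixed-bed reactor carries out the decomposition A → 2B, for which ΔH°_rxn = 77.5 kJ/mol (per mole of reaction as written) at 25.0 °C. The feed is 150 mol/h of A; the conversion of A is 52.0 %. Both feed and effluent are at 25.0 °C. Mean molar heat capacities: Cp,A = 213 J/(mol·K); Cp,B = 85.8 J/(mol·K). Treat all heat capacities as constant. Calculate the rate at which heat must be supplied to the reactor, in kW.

Extent of reaction ξ = 0.520 × 150 = 78 mol/h
Reaction term: ξ·ΔH°_rxn = 78 × 77.5 = 6045 kJ/h
Q = ΔH = 6045 kJ/h = 1.6792 kW
Heat supplied = 1.6792 kW

Q_in = 1.68 kW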